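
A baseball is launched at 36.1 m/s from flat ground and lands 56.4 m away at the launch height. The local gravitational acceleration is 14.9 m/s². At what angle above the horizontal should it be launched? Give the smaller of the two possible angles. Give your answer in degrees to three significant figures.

20.1°

R = v₀² sin 2θ / g gives sin 2θ = gR/v₀² = 14.9·56.4/36.1² = 0.6448.
2θ = 40.15° or 180° − 40.15° = 139.8°, so θ = 20.08° or 69.92°.
The smaller angle is 20.08°.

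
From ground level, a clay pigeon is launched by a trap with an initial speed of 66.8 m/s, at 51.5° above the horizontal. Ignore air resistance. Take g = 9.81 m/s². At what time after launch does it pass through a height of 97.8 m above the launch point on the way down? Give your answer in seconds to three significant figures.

8.24 s

Resolve: vₓ = 66.80 cos 51.5° = 41.58 m/s and v_y0 = 66.80 sin 51.5° = 52.28 m/s.
Height y(t) = 52.28 t − 4.905 t² = 97.8 gives 4.905 t² − 52.28 t + 97.8 = 0.
t = [52.28 ± √(52.28² − 2·9.81·97.8)] / 9.81 = (52.28 ± 28.53) / 9.81, so t = 2.420 s or t = 8.238 s.
The descending-branch root is 8.238 s.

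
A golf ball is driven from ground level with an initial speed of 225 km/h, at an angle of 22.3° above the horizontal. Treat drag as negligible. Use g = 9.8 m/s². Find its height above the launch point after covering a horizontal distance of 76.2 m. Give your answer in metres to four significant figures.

Convert: 225 km/h = 225/3.6 = 62.50 m/s.
Horizontal component vₓ = 62.50 cos 22.3° = 57.83 m/s; vertical v_y0 = 62.50 sin 22.3° = 23.72 m/s.
Time to reach x = 76.2 m: t = x/vₓ = 76.2/57.83 = 1.318 s.
Height: y = v_y0 t − ½ g t² = 23.72 × 1.318 − 4.900 × 1.318² = 31.25 − 8.509 = 22.74 m.

22.74 m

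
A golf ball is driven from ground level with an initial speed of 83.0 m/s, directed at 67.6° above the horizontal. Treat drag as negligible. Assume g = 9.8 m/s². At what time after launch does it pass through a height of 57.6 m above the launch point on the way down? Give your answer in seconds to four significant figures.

14.87 s

Resolve: vₓ = 83.00 cos 67.6° = 31.63 m/s and v_y0 = 83.00 sin 67.6° = 76.74 m/s.
Require v_y0 t − ½ g t² = 57.6, i.e. 4.900 t² − 76.74 t + 57.6 = 0.
t = [76.74 ± √(76.74² − 2·9.80·57.6)] / 9.80 = (76.74 ± 68.99) / 9.80, so t = 0.7905 s or t = 14.87 s.
The descending-branch root is 14.87 s.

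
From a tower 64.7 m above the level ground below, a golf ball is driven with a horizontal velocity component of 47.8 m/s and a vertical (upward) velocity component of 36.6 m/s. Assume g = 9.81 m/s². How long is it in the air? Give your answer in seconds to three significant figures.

8.94 s

With up positive and y = 0 at the ground: y(t) = 64.7 + (36.60) t − 4.905 t². Setting y = 0 and taking the positive root: t = [36.60 + √(36.60² + 2·9.81·64.7)] / 9.81 = (36.60 + 51.08) / 9.81 = 8.938 s.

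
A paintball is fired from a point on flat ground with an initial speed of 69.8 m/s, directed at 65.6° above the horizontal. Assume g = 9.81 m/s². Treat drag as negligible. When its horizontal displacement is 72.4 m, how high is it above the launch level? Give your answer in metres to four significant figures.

128.7 m

Resolve: vₓ = 69.80 cos 65.6° = 28.83 m/s and v_y0 = 69.80 sin 65.6° = 63.57 m/s.
Time to reach x = 72.4 m: t = x/vₓ = 72.4/28.83 = 2.511 s.
Height: y = v_y0 t − ½ g t² = 63.57 × 2.511 − 4.905 × 2.511² = 159.6 − 30.92 = 128.7 m.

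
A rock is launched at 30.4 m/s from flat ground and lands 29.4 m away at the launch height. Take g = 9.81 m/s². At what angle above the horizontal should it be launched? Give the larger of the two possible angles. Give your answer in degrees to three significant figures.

R = v₀² sin 2θ / g gives sin 2θ = gR/v₀² = 9.81·29.4/30.4² = 0.3121.
2θ = 18.18° or 180° − 18.18° = 161.8°, so θ = 9.092° or 80.91°.
The larger angle is 80.91°.

80.9°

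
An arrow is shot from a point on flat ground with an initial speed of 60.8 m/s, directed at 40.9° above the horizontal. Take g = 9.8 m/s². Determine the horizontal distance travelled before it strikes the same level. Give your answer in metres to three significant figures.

373 m

Horizontal component vₓ = 60.80 cos 40.9° = 45.96 m/s; vertical v_y0 = 60.80 sin 40.9° = 39.81 m/s.
Time aloft: T = 2 v_y0 / g = 2 × 39.81 / 9.80 = 8.124 s.
Horizontal distance R = vₓ T = 45.96 × 8.124 = 373.4 m.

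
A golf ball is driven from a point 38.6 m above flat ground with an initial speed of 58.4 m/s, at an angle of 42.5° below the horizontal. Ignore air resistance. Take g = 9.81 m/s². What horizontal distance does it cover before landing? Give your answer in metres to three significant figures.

38.0 m

Components: vₓ = 58.40 cos 42.5° = 43.06 m/s, v_y0 = −39.45 m/s (downward).
The projectile lands when y = 38.6 + (−39.45) t − ½·9.81·t² = 0. Positive root: t = (−39.45 + √(39.45² + 2·9.81·38.6)) / 9.81 = (−39.45 + 48.10) / 9.81 = 0.8817 s.
Horizontal distance: R = vₓ t = 43.06 × 0.8817 = 37.96 m.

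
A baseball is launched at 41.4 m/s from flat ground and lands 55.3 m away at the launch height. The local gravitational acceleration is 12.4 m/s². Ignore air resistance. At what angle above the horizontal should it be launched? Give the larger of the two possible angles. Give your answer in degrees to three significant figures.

78.2°

From R = (v₀²/g) sin 2θ: sin 2θ = 12.4 × 55.3 / 1714.0 = 0.4001.
2θ = 23.58° or 180° − 23.58° = 156.4°, so θ = 11.79° or 78.21°.
The larger angle is 78.21°.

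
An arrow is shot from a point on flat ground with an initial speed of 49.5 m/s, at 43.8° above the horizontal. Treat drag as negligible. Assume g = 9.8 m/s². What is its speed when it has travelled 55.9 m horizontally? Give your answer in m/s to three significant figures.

40.4 m/s

Resolve: vₓ = 49.50 cos 43.8° = 35.73 m/s and v_y0 = 49.50 sin 43.8° = 34.26 m/s.
Time to reach x = 55.9 m: t = x/vₓ = 55.9/35.73 = 1.565 s.
Vertical velocity there: v_y = v_y0 − g t = 34.26 − 9.80 × 1.565 = 18.93 m/s.
Speed: √(vₓ² + v_y²) = √(35.73² + 18.93²) = 40.43 m/s.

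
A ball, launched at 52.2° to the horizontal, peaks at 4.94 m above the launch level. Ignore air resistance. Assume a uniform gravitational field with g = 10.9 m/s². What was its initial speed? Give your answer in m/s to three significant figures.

At the peak v_y = 0, so v_y0 = √(2gH) = √(2 × 10.9 × 4.94) = 10.38 m/s.
v_y0 = v₀ sin θ ⇒ v₀ = 10.38 / sin 52.2° = 13.13 m/s.

13.1 m/s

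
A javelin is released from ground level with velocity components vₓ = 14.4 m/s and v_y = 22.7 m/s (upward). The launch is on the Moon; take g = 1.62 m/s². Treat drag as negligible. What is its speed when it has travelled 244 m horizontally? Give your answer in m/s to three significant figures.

Time to reach x = 244 m: t = x/vₓ = 244/14.40 = 16.94 s.
Vertical velocity there: v_y = v_y0 − g t = 22.70 − 1.62 × 16.94 = −4.750 m/s.
Speed: √(vₓ² + v_y²) = √(14.40² + 4.750²) = 15.16 m/s.

15.2 m/s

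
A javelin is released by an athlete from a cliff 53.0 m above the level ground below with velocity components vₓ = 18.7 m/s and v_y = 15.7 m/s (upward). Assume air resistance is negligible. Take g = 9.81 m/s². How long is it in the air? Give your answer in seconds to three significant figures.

5.26 s

Vertical motion (up positive, ground at y = 0): 4.905 t² − (15.70) t − 53.0 = 0, so t = (15.70 + √(15.70² + 2·9.81·53.0)) / 9.81 = (15.70 + 35.87) / 9.81 = 5.256 s.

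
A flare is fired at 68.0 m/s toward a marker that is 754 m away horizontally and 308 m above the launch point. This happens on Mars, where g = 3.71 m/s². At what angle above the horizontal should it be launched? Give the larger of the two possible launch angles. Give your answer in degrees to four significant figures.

66.23°

Trajectory: y = x tanθ − g x² (1 + tan²θ)/(2v₀²). With x = 754, y = 308, v₀ = 68.0, g = 3.71:
228.1 tan²θ − 754 tanθ + (536.1) = 0.
tanθ = [754 ± √(754² − 4 × 228.1 × (536.1))] / (2 × 228.1) = (754 ± 281.9) / 456.1, giving tanθ = 1.035 or 2.271.
θ = 45.98° or 66.23°; the larger is 66.23°.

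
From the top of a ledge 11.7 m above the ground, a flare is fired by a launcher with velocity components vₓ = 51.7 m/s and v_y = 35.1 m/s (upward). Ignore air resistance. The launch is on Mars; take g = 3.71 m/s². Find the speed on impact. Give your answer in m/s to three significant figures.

With up positive and y = 0 at the ground: y(t) = 11.7 + (35.10) t − 1.855 t². Setting y = 0 and taking the positive root: t = [35.10 + √(35.10² + 2·3.71·11.7)] / 3.71 = (35.10 + 36.32) / 3.71 = 19.25 s.
Vertical velocity at impact: v_y = v_y0 − g t = 35.10 − 3.71 × 19.25 = −36.32 m/s.
Speed: |v| = √(vₓ² + v_y²) = √(51.70² + 36.32²) = 63.18 m/s.

63.2 m/s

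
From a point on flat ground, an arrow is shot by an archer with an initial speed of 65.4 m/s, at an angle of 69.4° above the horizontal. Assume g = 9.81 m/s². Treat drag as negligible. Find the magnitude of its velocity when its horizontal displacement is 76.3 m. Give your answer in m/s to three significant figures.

36.8 m/s

vₓ = 65.40 cos 69.4° = 23.01 m/s; v_y0 = 65.40 sin 69.4° = 61.22 m/s.
At x = 76.3 m, t = x/vₓ = 76.3/23.01 = 3.316 s.
Vertical velocity there: v_y = v_y0 − g t = 61.22 − 9.81 × 3.316 = 28.69 m/s.
Speed: √(vₓ² + v_y²) = √(23.01² + 28.69²) = 36.78 m/s.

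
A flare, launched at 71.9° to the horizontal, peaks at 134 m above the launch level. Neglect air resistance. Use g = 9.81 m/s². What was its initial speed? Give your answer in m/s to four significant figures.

At the peak v_y = 0, so v_y0 = √(2gH) = √(2 × 9.81 × 134) = 51.27 m/s.
v_y0 = v₀ sin θ ⇒ v₀ = 51.27 / sin 71.9° = 53.94 m/s.

53.94 m/s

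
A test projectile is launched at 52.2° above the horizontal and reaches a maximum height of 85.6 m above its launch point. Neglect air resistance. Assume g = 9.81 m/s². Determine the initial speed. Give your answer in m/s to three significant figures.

51.9 m/s

At the peak v_y = 0, so v_y0 = √(2gH) = √(2 × 9.81 × 85.6) = 40.98 m/s.
v_y0 = v₀ sin θ ⇒ v₀ = 40.98 / sin 52.2° = 51.86 m/s.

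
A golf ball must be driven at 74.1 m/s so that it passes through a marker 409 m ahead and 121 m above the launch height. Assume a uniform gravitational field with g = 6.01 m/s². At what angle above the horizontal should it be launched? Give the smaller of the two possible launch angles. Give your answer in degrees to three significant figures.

31.0°

Trajectory: y = x tanθ − g x² (1 + tan²θ)/(2v₀²). With x = 409, y = 121, v₀ = 74.1, g = 6.01:
91.55 tan²θ − 409 tanθ + (212.5) = 0.
tanθ = [409 ± √(409² − 4 × 91.55 × (212.5))] / (2 × 91.55) = (409 ± 299.1) / 183.1, giving tanθ = 0.6004 or 3.867.
θ = 30.98° or 75.50°; the smaller is 30.98°.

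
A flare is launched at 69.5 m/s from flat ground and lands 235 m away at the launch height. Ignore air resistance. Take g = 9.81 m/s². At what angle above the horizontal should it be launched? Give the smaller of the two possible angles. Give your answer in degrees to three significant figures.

14.3°

R = v₀² sin 2θ / g gives sin 2θ = gR/v₀² = 9.81·235/69.5² = 0.4773.
2θ = 28.51° or 180° − 28.51° = 151.5°, so θ = 14.25° or 75.75°.
The smaller angle is 14.25°.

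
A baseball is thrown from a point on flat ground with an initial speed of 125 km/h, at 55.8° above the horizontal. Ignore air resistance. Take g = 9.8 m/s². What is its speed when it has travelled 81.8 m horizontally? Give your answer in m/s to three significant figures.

23.1 m/s

Convert: 125 km/h = 125/3.6 = 34.72 m/s.
vₓ = 34.72 cos 55.8° = 19.52 m/s; v_y0 = 34.72 sin 55.8° = 28.72 m/s.
At x = 81.8 m, t = x/vₓ = 81.8/19.52 = 4.191 s.
Vertical velocity there: v_y = v_y0 − g t = 28.72 − 9.80 × 4.191 = −12.36 m/s.
Speed: √(vₓ² + v_y²) = √(19.52² + 12.36²) = 23.10 m/s.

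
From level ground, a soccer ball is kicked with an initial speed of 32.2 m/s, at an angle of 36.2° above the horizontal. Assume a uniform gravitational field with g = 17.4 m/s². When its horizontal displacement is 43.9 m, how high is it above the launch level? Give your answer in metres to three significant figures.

Components: vₓ = 32.20 cos 36.2° = 25.98 m/s, v_y0 = 32.20 sin 36.2° = 19.02 m/s.
Time to reach x = 43.9 m: t = x/vₓ = 43.9/25.98 = 1.689 s.
Height: y = v_y0 t − ½ g t² = 19.02 × 1.689 − 8.700 × 1.689² = 32.13 − 24.83 = 7.297 m.

7.30 m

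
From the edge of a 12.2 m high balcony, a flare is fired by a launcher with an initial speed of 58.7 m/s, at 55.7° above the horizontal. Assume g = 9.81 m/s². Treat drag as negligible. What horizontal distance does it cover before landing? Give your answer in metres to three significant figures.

335 m

vₓ = 58.70 cos 55.7° = 33.08 m/s; v_y0 = 58.70 sin 55.7° = 48.49 m/s.
The projectile lands when y = 12.2 + (48.49) t − ½·9.81·t² = 0. Positive root: t = (48.49 + √(48.49² + 2·9.81·12.2)) / 9.81 = (48.49 + 50.90) / 9.81 = 10.13 s.
Horizontal distance: R = vₓ t = 33.08 × 10.13 = 335.1 m.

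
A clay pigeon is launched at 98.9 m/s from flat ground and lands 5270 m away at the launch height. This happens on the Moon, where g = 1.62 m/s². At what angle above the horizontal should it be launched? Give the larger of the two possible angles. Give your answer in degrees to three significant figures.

R = v₀² sin 2θ / g gives sin 2θ = gR/v₀² = 1.62·5270/98.9² = 0.8728.
2θ = 60.79° or 180° − 60.79° = 119.2°, so θ = 30.39° or 59.61°.
The larger angle is 59.61°.

59.6°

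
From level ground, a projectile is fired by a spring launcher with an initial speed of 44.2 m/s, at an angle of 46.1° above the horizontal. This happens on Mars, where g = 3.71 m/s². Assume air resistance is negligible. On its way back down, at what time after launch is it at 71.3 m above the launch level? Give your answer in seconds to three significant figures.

Components: vₓ = 44.20 cos 46.1° = 30.65 m/s, v_y0 = 44.20 sin 46.1° = 31.85 m/s.
Set y = v_y0 t − ½ g t² = 71.3: 1.855 t² − 31.85 t + 71.3 = 0.
t = [31.85 ± √(31.85² − 2·3.71·71.3)] / 3.71 = (31.85 ± 22.03) / 3.71, so t = 2.647 s or t = 14.52 s.
The descending-branch root is 14.52 s.

14.5 s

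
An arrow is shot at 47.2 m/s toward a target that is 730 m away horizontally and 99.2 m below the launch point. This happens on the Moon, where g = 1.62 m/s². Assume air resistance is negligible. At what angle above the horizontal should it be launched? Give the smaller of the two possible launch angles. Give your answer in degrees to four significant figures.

7.650°

Trajectory: y = x tanθ − g x² (1 + tan²θ)/(2v₀²). With x = 730, y = −99.2, v₀ = 47.2, g = 1.62:
193.8 tan²θ − 730 tanθ + (94.55) = 0.
tanθ = [730 ± √(730² − 4 × 193.8 × (94.55))] / (2 × 193.8) = (730 ± 678.0) / 387.5, giving tanθ = 0.1343 or 3.633.
θ = 7.650° or 74.61°; the smaller is 7.650°.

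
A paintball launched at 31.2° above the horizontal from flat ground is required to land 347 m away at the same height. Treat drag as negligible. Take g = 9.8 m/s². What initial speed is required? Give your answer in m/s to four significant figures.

Level-ground range: R = v₀² sin(2θ)/g, so v₀ = √(gR / sin 2θ).
v₀ = √(9.80 × 347 / sin 62.40°) = √(3401 / 0.8862) = √3837.3 = 61.95 m/s.

61.95 m/s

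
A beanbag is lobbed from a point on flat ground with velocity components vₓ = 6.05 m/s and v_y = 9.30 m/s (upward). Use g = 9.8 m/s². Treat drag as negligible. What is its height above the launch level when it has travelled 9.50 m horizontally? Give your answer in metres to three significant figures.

x = vₓ t ⇒ t = 9.50/6.050 = 1.570 s.
Height: y = v_y0 t − ½ g t² = 9.300 × 1.570 − 4.900 × 1.570² = 14.60 − 12.08 = 2.521 m.

2.52 m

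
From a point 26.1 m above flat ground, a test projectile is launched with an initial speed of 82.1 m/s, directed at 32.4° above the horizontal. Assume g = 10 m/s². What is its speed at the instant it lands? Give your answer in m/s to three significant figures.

vₓ = 82.10 cos 32.4° = 69.32 m/s; v_y0 = 82.10 sin 32.4° = 43.99 m/s.
The projectile lands when y = 26.1 + (43.99) t − ½·10.0·t² = 0. Positive root: t = (43.99 + √(43.99² + 2·10.0·26.1)) / 10.0 = (43.99 + 49.57) / 10.0 = 9.356 s.
Vertical velocity at impact: v_y = v_y0 − g t = 43.99 − 10.0 × 9.356 = −49.57 m/s.
Speed: |v| = √(vₓ² + v_y²) = √(69.32² + 49.57²) = 85.22 m/s.

85.2 m/s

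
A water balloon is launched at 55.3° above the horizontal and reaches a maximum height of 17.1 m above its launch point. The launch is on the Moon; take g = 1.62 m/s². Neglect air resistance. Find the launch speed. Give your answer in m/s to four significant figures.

At the peak v_y = 0, so v_y0 = √(2gH) = √(2 × 1.62 × 17.1) = 7.443 m/s.
v_y0 = v₀ sin θ ⇒ v₀ = 7.443 / sin 55.3° = 9.054 m/s.

9.054 m/s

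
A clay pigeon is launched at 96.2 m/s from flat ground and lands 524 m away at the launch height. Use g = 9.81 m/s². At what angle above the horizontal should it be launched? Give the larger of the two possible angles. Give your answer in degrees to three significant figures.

73.1°

From R = (v₀²/g) sin 2θ: sin 2θ = 9.81 × 524 / 9254.4 = 0.5555.
2θ = 33.74° or 180° − 33.74° = 146.3°, so θ = 16.87° or 73.13°.
The larger angle is 73.13°.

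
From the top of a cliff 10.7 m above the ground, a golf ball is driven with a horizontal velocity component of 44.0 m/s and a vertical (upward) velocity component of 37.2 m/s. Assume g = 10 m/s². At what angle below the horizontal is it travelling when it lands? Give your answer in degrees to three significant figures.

42.3°

With up positive and y = 0 at the ground: y(t) = 10.7 + (37.20) t − 5.000 t². Setting y = 0 and taking the positive root: t = [37.20 + √(37.20² + 2·10.0·10.7)] / 10.0 = (37.20 + 39.97) / 10.0 = 7.717 s.
At impact: v_y = v_y0 − g t = −39.97 m/s; vₓ = 44.00 m/s.
Angle below horizontal: arctan(|v_y|/vₓ) = arctan(39.97/44.00) = 42.25°.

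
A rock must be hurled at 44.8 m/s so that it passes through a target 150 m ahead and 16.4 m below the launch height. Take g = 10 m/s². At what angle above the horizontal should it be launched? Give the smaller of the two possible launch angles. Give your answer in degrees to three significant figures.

Trajectory: y = x tanθ − g x² (1 + tan²θ)/(2v₀²). With x = 150, y = −16.4, v₀ = 44.8, g = 10.0:
56.05 tan²θ − 150 tanθ + (39.65) = 0.
tanθ = [150 ± √(150² − 4 × 56.05 × (39.65))] / (2 × 56.05) = (150 ± 116.7) / 112.1, giving tanθ = 0.2974 or 2.379.
θ = 16.56° or 67.20°; the smaller is 16.56°.

16.6°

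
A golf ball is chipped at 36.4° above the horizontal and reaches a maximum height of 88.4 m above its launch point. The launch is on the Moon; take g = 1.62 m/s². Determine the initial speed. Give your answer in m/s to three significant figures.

At the peak v_y = 0, so v_y0 = √(2gH) = √(2 × 1.62 × 88.4) = 16.92 m/s.
v_y0 = v₀ sin θ ⇒ v₀ = 16.92 / sin 36.4° = 28.52 m/s.

28.5 m/s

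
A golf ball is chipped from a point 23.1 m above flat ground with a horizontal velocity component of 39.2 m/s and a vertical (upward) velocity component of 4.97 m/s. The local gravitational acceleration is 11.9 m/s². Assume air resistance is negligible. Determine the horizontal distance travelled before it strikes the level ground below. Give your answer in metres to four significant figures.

The projectile lands when y = 23.1 + (4.970) t − ½·11.9·t² = 0. Positive root: t = (4.970 + √(4.970² + 2·11.9·23.1)) / 11.9 = (4.970 + 23.97) / 11.9 = 2.432 s.
Horizontal distance: R = vₓ t = 39.20 × 2.432 = 95.33 m.

95.33 m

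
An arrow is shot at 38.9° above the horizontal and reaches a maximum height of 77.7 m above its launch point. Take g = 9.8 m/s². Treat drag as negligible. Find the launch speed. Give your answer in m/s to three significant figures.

62.1 m/s

At the peak v_y = 0, so v_y0 = √(2gH) = √(2 × 9.80 × 77.7) = 39.02 m/s.
v_y0 = v₀ sin θ ⇒ v₀ = 39.02 / sin 38.9° = 62.14 m/s.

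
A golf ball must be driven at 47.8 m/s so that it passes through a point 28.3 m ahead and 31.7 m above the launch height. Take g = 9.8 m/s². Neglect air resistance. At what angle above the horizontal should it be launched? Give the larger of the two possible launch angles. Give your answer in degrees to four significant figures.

Trajectory: y = x tanθ − g x² (1 + tan²θ)/(2v₀²). With x = 28.3, y = 31.7, v₀ = 47.8, g = 9.80:
1.718 tan²θ − 28.3 tanθ + (33.42) = 0.
tanθ = [28.3 ± √(28.3² − 4 × 1.718 × (33.42))] / (2 × 1.718) = (28.3 ± 23.90) / 3.435, giving tanθ = 1.280 or 15.20.
θ = 52.01° or 86.24°; the larger is 86.24°.

86.24°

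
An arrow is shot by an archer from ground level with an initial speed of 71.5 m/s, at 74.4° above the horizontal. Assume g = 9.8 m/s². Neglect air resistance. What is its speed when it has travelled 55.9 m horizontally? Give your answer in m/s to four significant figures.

Components: vₓ = 71.50 cos 74.4° = 19.23 m/s, v_y0 = 71.50 sin 74.4° = 68.87 m/s.
x = vₓ t ⇒ t = 55.9/19.23 = 2.907 s.
Vertical velocity there: v_y = v_y0 − g t = 68.87 − 9.80 × 2.907 = 40.38 m/s.
Speed: √(vₓ² + v_y²) = √(19.23² + 40.38²) = 44.72 m/s.

44.72 m/s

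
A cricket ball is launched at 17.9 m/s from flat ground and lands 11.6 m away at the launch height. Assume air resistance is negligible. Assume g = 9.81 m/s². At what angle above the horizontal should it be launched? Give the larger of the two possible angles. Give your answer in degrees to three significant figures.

R = v₀² sin 2θ / g gives sin 2θ = gR/v₀² = 9.81·11.6/17.9² = 0.3552.
2θ = 20.80° or 180° − 20.80° = 159.2°, so θ = 10.40° or 79.60°.
The larger angle is 79.60°.

79.6°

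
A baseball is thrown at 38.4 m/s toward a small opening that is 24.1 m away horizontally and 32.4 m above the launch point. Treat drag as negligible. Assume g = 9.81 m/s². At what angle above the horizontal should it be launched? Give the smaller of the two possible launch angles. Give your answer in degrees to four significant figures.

Trajectory: y = x tanθ − g x² (1 + tan²θ)/(2v₀²). With x = 24.1, y = 32.4, v₀ = 38.4, g = 9.81:
1.932 tan²θ − 24.1 tanθ + (34.33) = 0.
tanθ = [24.1 ± √(24.1² − 4 × 1.932 × (34.33))] / (2 × 1.932) = (24.1 ± 17.76) / 3.864, giving tanθ = 1.640 or 10.83.
θ = 58.63° or 84.73°; the smaller is 58.63°.

58.63°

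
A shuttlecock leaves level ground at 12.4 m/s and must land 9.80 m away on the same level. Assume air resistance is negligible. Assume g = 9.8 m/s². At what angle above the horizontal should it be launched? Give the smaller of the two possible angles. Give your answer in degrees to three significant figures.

Level-ground range R = v₀² sin(2θ)/g ⇒ sin(2θ) = gR/v₀² = 9.80 × 9.80 / 12.4² = 0.6246.
2θ = 38.65° or 180° − 38.65° = 141.3°, so θ = 19.33° or 70.67°.
The smaller angle is 19.33°.

19.3°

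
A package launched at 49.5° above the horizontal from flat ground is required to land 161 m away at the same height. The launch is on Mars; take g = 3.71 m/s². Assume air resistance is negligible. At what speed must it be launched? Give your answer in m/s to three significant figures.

24.6 m/s

Level-ground range: R = v₀² sin(2θ)/g, so v₀ = √(gR / sin 2θ).
v₀ = √(3.71 × 161 / sin 99.00°) = √(597.3 / 0.9877) = √604.76 = 24.59 m/s.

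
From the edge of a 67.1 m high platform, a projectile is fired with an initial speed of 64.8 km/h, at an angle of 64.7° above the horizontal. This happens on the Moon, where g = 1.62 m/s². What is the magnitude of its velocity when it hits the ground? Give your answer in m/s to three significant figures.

23.3 m/s

Convert: 64.8 km/h = 64.8/3.6 = 18.00 m/s.
vₓ = 18.00 cos 64.7° = 7.692 m/s; v_y0 = 18.00 sin 64.7° = 16.27 m/s.
With up positive and y = 0 at the ground: y(t) = 67.1 + (16.27) t − 0.8100 t². Setting y = 0 and taking the positive root: t = [16.27 + √(16.27² + 2·1.62·67.1)] / 1.62 = (16.27 + 21.96) / 1.62 = 23.60 s.
Vertical velocity at impact: v_y = v_y0 − g t = 16.27 − 1.62 × 23.60 = −21.96 m/s.
Speed: |v| = √(vₓ² + v_y²) = √(7.692² + 21.96²) = 23.27 m/s.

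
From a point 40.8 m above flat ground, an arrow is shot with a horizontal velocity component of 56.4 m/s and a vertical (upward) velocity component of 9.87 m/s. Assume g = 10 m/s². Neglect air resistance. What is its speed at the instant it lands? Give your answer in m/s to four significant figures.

63.99 m/s

With up positive and y = 0 at the ground: y(t) = 40.8 + (9.870) t − 5.000 t². Setting y = 0 and taking the positive root: t = [9.870 + √(9.870² + 2·10.0·40.8)] / 10.0 = (9.870 + 30.22) / 10.0 = 4.009 s.
Vertical velocity at impact: v_y = v_y0 − g t = 9.870 − 10.0 × 4.009 = −30.22 m/s.
Speed: |v| = √(vₓ² + v_y²) = √(56.40² + 30.22²) = 63.99 m/s.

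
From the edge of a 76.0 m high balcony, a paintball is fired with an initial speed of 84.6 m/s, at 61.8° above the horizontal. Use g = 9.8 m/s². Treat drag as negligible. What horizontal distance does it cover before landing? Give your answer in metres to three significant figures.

Components: vₓ = 84.60 cos 61.8° = 39.98 m/s, v_y0 = 84.60 sin 61.8° = 74.56 m/s.
Vertical motion (up positive, ground at y = 0): 4.900 t² − (74.56) t − 76.0 = 0, so t = (74.56 + √(74.56² + 2·9.80·76.0)) / 9.80 = (74.56 + 83.96) / 9.80 = 16.17 s.
Horizontal distance: R = vₓ t = 39.98 × 16.17 = 646.6 m.

647 m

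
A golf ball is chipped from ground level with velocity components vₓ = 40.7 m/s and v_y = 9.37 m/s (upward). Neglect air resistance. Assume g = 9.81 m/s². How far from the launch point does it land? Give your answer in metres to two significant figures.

78 m

Time aloft: T = 2 v_y0 / g = 2 × 9.370 / 9.81 = 1.910 s.
Range: R = vₓ T = 40.70 × 1.910 = 77.75 m.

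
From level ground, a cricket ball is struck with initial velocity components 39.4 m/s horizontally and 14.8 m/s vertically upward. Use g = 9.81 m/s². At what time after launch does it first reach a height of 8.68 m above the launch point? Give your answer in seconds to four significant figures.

Height y(t) = 14.80 t − 4.905 t² = 8.68 gives 4.905 t² − 14.80 t + 8.68 = 0.
Quadratic formula: t = (14.80 ± √48.738) / 9.81 = (14.80 ± 6.981) / 9.81 → t = 0.7970 s or 2.220 s.
The first (ascending) time is 0.7970 s.

0.7970 s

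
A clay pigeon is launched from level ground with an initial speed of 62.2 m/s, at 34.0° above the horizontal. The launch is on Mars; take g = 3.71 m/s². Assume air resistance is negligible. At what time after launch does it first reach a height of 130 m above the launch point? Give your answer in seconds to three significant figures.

5.15 s

Resolve: vₓ = 62.20 cos 34.0° = 51.57 m/s and v_y0 = 62.20 sin 34.0° = 34.78 m/s.
Height y(t) = 34.78 t − 1.855 t² = 130 gives 1.855 t² − 34.78 t + 130 = 0.
Quadratic formula: t = (34.78 ± √245.17) / 3.71 = (34.78 ± 15.66) / 3.71 → t = 5.155 s or 13.60 s.
The first (ascending) time is 5.155 s.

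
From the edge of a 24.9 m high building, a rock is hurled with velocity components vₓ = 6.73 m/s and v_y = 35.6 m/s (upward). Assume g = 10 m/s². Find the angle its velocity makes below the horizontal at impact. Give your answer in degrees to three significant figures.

Vertical motion (up positive, ground at y = 0): 5.000 t² − (35.60) t − 24.9 = 0, so t = (35.60 + √(35.60² + 2·10.0·24.9)) / 10.0 = (35.60 + 42.02) / 10.0 = 7.762 s.
At impact: v_y = v_y0 − g t = −42.02 m/s; vₓ = 6.730 m/s.
Angle below horizontal: arctan(|v_y|/vₓ) = arctan(42.02/6.730) = 80.90°.

80.9°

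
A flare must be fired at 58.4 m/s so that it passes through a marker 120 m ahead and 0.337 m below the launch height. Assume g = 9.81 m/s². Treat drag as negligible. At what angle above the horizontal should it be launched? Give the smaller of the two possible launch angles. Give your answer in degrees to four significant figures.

9.930°

Trajectory: y = x tanθ − g x² (1 + tan²θ)/(2v₀²). With x = 120, y = −0.337, v₀ = 58.4, g = 9.81:
20.71 tan²θ − 120 tanθ + (20.37) = 0.
tanθ = [120 ± √(120² − 4 × 20.71 × (20.37))] / (2 × 20.71) = (120 ± 112.7) / 41.42, giving tanθ = 0.1751 or 5.619.
θ = 9.930° or 79.91°; the smaller is 9.930°.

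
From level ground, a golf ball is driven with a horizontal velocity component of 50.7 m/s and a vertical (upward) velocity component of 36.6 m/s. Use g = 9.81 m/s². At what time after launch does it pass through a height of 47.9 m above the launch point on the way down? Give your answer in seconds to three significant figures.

Set y = v_y0 t − ½ g t² = 47.9: 4.905 t² − 36.60 t + 47.9 = 0.
t = [36.60 ± √(36.60² − 2·9.81·47.9)] / 9.81 = (36.60 ± 19.99) / 9.81, so t = 1.693 s or t = 5.769 s.
The descending-branch root is 5.769 s.

5.77 s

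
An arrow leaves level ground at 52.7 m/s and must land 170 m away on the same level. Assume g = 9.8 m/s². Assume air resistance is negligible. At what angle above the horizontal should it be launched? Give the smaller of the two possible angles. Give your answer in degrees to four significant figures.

18.43°

Level-ground range R = v₀² sin(2θ)/g ⇒ sin(2θ) = gR/v₀² = 9.80 × 170 / 52.7² = 0.5999.
2θ = 36.86° or 180° − 36.86° = 143.1°, so θ = 18.43° or 71.57°.
The smaller angle is 18.43°.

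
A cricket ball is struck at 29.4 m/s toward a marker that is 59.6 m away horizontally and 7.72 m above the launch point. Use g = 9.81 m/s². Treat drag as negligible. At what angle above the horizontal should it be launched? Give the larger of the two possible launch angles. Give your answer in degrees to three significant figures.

67.2°

Trajectory: y = x tanθ − g x² (1 + tan²θ)/(2v₀²). With x = 59.6, y = 7.72, v₀ = 29.4, g = 9.81:
20.16 tan²θ − 59.6 tanθ + (27.88) = 0.
tanθ = [59.6 ± √(59.6² − 4 × 20.16 × (27.88))] / (2 × 20.16) = (59.6 ± 36.12) / 40.32, giving tanθ = 0.5825 or 2.374.
θ = 30.22° or 67.16°; the larger is 67.16°.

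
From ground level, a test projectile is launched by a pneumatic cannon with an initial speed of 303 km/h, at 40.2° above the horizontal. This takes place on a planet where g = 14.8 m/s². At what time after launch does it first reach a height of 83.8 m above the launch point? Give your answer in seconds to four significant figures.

2.205 s

Convert: 303 km/h = 303/3.6 = 84.17 m/s.
Components: vₓ = 84.17 cos 40.2° = 64.29 m/s, v_y0 = 84.17 sin 40.2° = 54.33 m/s.
Height y(t) = 54.33 t − 7.400 t² = 83.8 gives 7.400 t² − 54.33 t + 83.8 = 0.
t = [54.33 ± √(54.33² − 2·14.8·83.8)] / 14.8 = (54.33 ± 21.70) / 14.8, so t = 2.205 s or t = 5.137 s.
The first (ascending) time is 2.205 s.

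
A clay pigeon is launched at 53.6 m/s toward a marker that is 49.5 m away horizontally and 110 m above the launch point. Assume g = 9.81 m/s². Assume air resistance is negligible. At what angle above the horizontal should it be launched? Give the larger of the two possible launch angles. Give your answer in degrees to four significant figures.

83.44°

Trajectory: y = x tanθ − g x² (1 + tan²θ)/(2v₀²). With x = 49.5, y = 110, v₀ = 53.6, g = 9.81:
4.183 tan²θ − 49.5 tanθ + (114.2) = 0.
tanθ = [49.5 ± √(49.5² − 4 × 4.183 × (114.2))] / (2 × 4.183) = (49.5 ± 23.23) / 8.367, giving tanθ = 3.140 or 8.693.
θ = 72.33° or 83.44°; the larger is 83.44°.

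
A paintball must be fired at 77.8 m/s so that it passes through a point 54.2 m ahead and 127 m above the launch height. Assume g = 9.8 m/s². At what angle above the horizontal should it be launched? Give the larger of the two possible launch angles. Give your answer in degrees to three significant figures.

87.1°

Trajectory: y = x tanθ − g x² (1 + tan²θ)/(2v₀²). With x = 54.2, y = 127, v₀ = 77.8, g = 9.80:
2.378 tan²θ − 54.2 tanθ + (129.4) = 0.
tanθ = [54.2 ± √(54.2² − 4 × 2.378 × (129.4))] / (2 × 2.378) = (54.2 ± 41.31) / 4.756, giving tanθ = 2.709 or 20.08.
θ = 69.74° or 87.15°; the larger is 87.15°.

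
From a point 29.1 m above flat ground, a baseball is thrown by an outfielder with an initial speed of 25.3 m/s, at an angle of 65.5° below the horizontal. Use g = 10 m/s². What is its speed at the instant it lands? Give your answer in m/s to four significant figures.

Components: vₓ = 25.30 cos 65.5° = 10.49 m/s, v_y0 = −23.02 m/s (downward).
Vertical motion (up positive, ground at y = 0): 5.000 t² − (−23.02) t − 29.1 = 0, so t = (−23.02 + √(23.02² + 2·10.0·29.1)) / 10.0 = (−23.02 + 33.35) / 10.0 = 1.032 s.
Vertical velocity at impact: v_y = v_y0 − g t = −23.02 − 10.0 × 1.032 = −33.35 m/s.
Speed: |v| = √(vₓ² + v_y²) = √(10.49² + 33.35²) = 34.96 m/s.

34.96 m/s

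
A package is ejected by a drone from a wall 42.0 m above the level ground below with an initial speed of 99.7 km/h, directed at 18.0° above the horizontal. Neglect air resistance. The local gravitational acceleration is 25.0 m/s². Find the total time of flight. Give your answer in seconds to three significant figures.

Convert: 99.7 km/h = 99.7/3.6 = 27.69 m/s.
Components: vₓ = 27.69 cos 18.0° = 26.34 m/s, v_y0 = 27.69 sin 18.0° = 8.558 m/s.
With up positive and y = 0 at the ground: y(t) = 42.0 + (8.558) t − 12.50 t². Setting y = 0 and taking the positive root: t = [8.558 + √(8.558² + 2·25.0·42.0)] / 25.0 = (8.558 + 46.62) / 25.0 = 2.207 s.

2.21 s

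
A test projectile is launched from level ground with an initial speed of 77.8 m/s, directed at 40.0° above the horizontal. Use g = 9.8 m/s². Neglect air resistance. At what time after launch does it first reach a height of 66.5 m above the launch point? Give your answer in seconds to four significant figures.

Horizontal component vₓ = 77.80 cos 40.0° = 59.60 m/s; vertical v_y0 = 77.80 sin 40.0° = 50.01 m/s.
Set y = v_y0 t − ½ g t² = 66.5: 4.900 t² − 50.01 t + 66.5 = 0.
Quadratic formula: t = (50.01 ± √1197.5) / 9.80 = (50.01 ± 34.60) / 9.80 → t = 1.572 s or 8.634 s.
The first (ascending) time is 1.572 s.

1.572 s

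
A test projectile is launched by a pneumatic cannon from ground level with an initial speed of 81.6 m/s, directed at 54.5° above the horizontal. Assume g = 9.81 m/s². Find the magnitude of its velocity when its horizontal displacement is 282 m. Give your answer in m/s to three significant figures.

48.1 m/s

Resolve: vₓ = 81.60 cos 54.5° = 47.39 m/s and v_y0 = 81.60 sin 54.5° = 66.43 m/s.
x = vₓ t ⇒ t = 282/47.39 = 5.951 s.
Vertical velocity there: v_y = v_y0 − g t = 66.43 − 9.81 × 5.951 = 8.051 m/s.
Speed: √(vₓ² + v_y²) = √(47.39² + 8.051²) = 48.06 m/s.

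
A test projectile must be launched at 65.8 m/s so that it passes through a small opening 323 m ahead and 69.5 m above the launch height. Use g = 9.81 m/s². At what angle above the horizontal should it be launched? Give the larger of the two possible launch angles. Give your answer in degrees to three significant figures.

62.2°

Trajectory: y = x tanθ − g x² (1 + tan²θ)/(2v₀²). With x = 323, y = 69.5, v₀ = 65.8, g = 9.81:
118.2 tan²θ − 323 tanθ + (187.7) = 0.
tanθ = [323 ± √(323² − 4 × 118.2 × (187.7))] / (2 × 118.2) = (323 ± 124.9) / 236.4, giving tanθ = 0.8382 or 1.895.
θ = 39.97° or 62.17°; the larger is 62.17°.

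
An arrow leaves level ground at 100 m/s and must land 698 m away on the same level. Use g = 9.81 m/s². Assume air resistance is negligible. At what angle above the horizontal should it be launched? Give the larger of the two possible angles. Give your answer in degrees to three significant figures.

R = v₀² sin 2θ / g gives sin 2θ = gR/v₀² = 9.81·698/100² = 0.6847.
2θ = 43.22° or 180° − 43.22° = 136.8°, so θ = 21.61° or 68.39°.
The larger angle is 68.39°.

68.4°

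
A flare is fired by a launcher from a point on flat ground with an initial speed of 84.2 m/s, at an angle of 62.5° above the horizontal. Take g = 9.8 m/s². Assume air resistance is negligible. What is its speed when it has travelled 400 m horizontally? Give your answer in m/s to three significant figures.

46.8 m/s

Horizontal component vₓ = 84.20 cos 62.5° = 38.88 m/s; vertical v_y0 = 84.20 sin 62.5° = 74.69 m/s.
Time to reach x = 400 m: t = x/vₓ = 400/38.88 = 10.29 s.
Vertical velocity there: v_y = v_y0 − g t = 74.69 − 9.80 × 10.29 = −26.14 m/s.
Speed: √(vₓ² + v_y²) = √(38.88² + 26.14²) = 46.85 m/s.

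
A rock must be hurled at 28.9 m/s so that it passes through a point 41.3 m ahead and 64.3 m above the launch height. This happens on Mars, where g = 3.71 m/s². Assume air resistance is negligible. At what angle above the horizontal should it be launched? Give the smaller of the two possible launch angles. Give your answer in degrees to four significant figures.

63.71°

Trajectory: y = x tanθ − g x² (1 + tan²θ)/(2v₀²). With x = 41.3, y = 64.3, v₀ = 28.9, g = 3.71:
3.788 tan²θ − 41.3 tanθ + (68.09) = 0.
tanθ = [41.3 ± √(41.3² − 4 × 3.788 × (68.09))] / (2 × 3.788) = (41.3 ± 25.96) / 7.577, giving tanθ = 2.025 or 8.877.
θ = 63.71° or 83.57°; the smaller is 63.71°.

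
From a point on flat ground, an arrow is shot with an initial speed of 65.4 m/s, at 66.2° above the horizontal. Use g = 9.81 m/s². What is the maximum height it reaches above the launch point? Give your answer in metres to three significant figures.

Resolve: vₓ = 65.40 cos 66.2° = 26.39 m/s and v_y0 = 65.40 sin 66.2° = 59.84 m/s.
Maximum height: H = v_y0² / (2g) = 59.84² / (2 × 9.81) = 182.5 m.

182 m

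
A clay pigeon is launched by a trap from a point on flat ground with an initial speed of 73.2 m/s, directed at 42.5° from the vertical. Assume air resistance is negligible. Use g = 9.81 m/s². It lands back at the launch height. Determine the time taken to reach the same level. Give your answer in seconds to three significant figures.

vₓ = 73.20 sin 42.5° = 49.45 m/s; v_y0 = 73.20 cos 42.5° = 53.97 m/s.
Time of flight on level ground: T = 2 v_y0 / g = 2 × 53.97 / 9.81 = 11.00 s.

11.0 s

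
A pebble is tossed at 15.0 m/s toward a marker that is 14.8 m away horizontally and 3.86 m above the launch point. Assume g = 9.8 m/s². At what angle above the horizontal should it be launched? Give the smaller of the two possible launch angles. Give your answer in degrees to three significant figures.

Trajectory: y = x tanθ − g x² (1 + tan²θ)/(2v₀²). With x = 14.8, y = 3.86, v₀ = 15.0, g = 9.80:
4.770 tan²θ − 14.8 tanθ + (8.630) = 0.
tanθ = [14.8 ± √(14.8² − 4 × 4.770 × (8.630))] / (2 × 4.770) = (14.8 ± 7.374) / 9.540, giving tanθ = 0.7784 or 2.324.
θ = 37.90° or 66.72°; the smaller is 37.90°.

37.9°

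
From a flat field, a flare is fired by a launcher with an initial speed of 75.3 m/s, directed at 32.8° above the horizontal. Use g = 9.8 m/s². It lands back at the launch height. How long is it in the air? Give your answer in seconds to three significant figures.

Components: vₓ = 75.30 cos 32.8° = 63.29 m/s, v_y0 = 75.30 sin 32.8° = 40.79 m/s.
Time of flight on level ground: T = 2 v_y0 / g = 2 × 40.79 / 9.80 = 8.325 s.

8.32 s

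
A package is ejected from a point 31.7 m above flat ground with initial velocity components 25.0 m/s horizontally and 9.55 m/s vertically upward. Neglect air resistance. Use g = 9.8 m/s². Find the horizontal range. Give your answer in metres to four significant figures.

Vertical motion (up positive, ground at y = 0): 4.900 t² − (9.550) t − 31.7 = 0, so t = (9.550 + √(9.550² + 2·9.80·31.7)) / 9.80 = (9.550 + 26.69) / 9.80 = 3.698 s.
Horizontal distance: R = vₓ t = 25.00 × 3.698 = 92.46 m.

92.46 m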